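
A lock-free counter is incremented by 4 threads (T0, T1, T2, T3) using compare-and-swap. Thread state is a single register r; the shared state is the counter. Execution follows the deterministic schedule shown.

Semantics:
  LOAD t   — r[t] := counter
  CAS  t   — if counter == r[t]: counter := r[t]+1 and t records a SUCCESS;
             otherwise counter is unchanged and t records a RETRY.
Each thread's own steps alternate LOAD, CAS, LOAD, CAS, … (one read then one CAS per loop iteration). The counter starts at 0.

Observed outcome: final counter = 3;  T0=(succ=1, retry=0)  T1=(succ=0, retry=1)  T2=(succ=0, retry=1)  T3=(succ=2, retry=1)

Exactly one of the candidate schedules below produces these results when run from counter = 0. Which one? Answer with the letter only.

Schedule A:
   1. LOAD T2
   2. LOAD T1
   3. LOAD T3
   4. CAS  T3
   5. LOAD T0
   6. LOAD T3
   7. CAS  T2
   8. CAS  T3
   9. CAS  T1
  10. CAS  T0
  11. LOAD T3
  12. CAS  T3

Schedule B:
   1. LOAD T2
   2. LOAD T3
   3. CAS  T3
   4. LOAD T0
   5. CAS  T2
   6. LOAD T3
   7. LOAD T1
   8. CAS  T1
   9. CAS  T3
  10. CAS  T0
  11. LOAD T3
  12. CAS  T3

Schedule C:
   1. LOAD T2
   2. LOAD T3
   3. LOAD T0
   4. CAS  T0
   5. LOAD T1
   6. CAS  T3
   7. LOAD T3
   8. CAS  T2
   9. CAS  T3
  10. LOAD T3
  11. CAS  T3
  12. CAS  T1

Run C:
[1] T2.load  rd  (counter 0, T2.r 0)
[2] T3.load  rd  (counter 0, T3.r 0)
[3] T0.load  rd  (counter 0, T0.r 0)
[4] T0.cas  hit  (counter 1, T0.r 0)
[5] T1.load  rd  (counter 1, T1.r 1)
[6] T3.cas  miss  (counter 1, T3.r 0)
[7] T3.load  rd  (counter 1, T3.r 1)
[8] T2.cas  miss  (counter 1, T2.r 0)
[9] T3.cas  hit  (counter 2, T3.r 1)
[10] T3.load  rd  (counter 2, T3.r 2)
[11] T3.cas  hit  (counter 3, T3.r 2)
[12] T1.cas  miss  (counter 3, T1.r 1)

C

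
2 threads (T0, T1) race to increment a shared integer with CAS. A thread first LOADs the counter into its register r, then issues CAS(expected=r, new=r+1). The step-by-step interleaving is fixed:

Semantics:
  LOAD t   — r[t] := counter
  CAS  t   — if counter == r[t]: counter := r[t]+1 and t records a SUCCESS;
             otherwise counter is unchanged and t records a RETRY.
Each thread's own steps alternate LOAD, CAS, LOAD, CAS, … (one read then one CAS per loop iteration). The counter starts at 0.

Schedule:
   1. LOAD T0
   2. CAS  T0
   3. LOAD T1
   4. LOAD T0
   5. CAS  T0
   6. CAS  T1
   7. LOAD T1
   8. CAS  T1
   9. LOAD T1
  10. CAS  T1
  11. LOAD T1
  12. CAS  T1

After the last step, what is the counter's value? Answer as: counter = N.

step 1: T0 LOAD ⇒ load; ctr=0 reg=0
step 2: T0 CAS ⇒ ok; ctr=1 reg=0
step 3: T1 LOAD ⇒ load; ctr=1 reg=1
step 4: T0 LOAD ⇒ load; ctr=1 reg=1
step 5: T0 CAS ⇒ ok; ctr=2 reg=1
step 6: T1 CAS ⇒ retry; ctr=2 reg=1
step 7: T1 LOAD ⇒ load; ctr=2 reg=2
step 8: T1 CAS ⇒ ok; ctr=3 reg=2
step 9: T1 LOAD ⇒ load; ctr=3 reg=3
step 10: T1 CAS ⇒ ok; ctr=4 reg=3
step 11: T1 LOAD ⇒ load; ctr=4 reg=4
step 12: T1 CAS ⇒ ok; ctr=5 reg=4

counter = 5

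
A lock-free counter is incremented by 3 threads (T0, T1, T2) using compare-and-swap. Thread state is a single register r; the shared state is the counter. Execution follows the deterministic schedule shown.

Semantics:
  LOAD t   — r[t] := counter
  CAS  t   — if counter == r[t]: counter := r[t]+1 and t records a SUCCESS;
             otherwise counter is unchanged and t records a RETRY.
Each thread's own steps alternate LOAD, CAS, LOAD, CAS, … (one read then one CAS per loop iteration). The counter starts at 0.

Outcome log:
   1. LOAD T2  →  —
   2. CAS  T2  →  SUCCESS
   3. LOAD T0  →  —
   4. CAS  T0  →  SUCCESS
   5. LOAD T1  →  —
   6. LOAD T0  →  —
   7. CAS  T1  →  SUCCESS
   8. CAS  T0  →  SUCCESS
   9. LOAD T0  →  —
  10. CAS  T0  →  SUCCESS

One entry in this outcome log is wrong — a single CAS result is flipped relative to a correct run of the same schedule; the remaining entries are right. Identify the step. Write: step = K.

step = 8

Correct run:
1. LOAD T2 → mem=0 r[T2]=0 [LOAD]
2. CAS T2 → mem=1 r[T2]=0 [OK]
3. LOAD T0 → mem=1 r[T0]=1 [LOAD]
4. CAS T0 → mem=2 r[T0]=1 [OK]
5. LOAD T1 → mem=2 r[T1]=2 [LOAD]
6. LOAD T0 → mem=2 r[T0]=2 [LOAD]
7. CAS T1 → mem=3 r[T1]=2 [OK]
8. CAS T0 → mem=3 r[T0]=2 [RETRY]
9. LOAD T0 → mem=3 r[T0]=3 [LOAD]
10. CAS T0 → mem=4 r[T0]=3 [OK]
Flip is step 8.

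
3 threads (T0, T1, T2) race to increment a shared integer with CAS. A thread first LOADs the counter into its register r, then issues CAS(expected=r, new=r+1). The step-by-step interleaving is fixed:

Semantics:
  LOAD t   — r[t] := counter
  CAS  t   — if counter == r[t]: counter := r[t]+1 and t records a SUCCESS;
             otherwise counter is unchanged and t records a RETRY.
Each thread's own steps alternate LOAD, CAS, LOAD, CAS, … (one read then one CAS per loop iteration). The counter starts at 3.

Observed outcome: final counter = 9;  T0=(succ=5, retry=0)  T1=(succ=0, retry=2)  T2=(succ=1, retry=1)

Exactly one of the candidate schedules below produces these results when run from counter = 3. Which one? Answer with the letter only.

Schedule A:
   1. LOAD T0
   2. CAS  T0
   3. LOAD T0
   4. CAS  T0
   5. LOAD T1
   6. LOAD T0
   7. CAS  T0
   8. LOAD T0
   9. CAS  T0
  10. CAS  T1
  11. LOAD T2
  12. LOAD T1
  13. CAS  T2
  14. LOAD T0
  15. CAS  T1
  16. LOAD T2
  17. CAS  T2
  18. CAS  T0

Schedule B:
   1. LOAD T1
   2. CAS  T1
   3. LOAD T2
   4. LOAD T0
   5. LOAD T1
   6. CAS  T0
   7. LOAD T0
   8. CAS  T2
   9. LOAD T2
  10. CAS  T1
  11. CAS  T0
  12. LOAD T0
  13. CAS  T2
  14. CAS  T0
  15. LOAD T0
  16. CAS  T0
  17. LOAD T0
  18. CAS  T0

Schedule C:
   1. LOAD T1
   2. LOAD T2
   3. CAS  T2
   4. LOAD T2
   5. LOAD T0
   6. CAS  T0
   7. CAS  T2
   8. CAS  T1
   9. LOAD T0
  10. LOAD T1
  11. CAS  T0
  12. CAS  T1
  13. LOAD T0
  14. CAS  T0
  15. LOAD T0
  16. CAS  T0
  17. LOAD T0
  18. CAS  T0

C

Simulating candidate C:
#1 T1 reads 3
#2 T2 reads 3
#3 T2 CAS(3→4) writes; counter now 4
#4 T2 reads 4
#5 T0 reads 4
#6 T0 CAS(4→5) writes; counter now 5
#7 T2 CAS(4→5) fails; counter now 5
#8 T1 CAS(3→4) fails; counter now 5
#9 T0 reads 5
#10 T1 reads 5
#11 T0 CAS(5→6) writes; counter now 6
#12 T1 CAS(5→6) fails; counter now 6
#13 T0 reads 6
#14 T0 CAS(6→7) writes; counter now 7
#15 T0 reads 7
#16 T0 CAS(7→8) writes; counter now 8
#17 T0 reads 8
#18 T0 CAS(8→9) writes; counter now 9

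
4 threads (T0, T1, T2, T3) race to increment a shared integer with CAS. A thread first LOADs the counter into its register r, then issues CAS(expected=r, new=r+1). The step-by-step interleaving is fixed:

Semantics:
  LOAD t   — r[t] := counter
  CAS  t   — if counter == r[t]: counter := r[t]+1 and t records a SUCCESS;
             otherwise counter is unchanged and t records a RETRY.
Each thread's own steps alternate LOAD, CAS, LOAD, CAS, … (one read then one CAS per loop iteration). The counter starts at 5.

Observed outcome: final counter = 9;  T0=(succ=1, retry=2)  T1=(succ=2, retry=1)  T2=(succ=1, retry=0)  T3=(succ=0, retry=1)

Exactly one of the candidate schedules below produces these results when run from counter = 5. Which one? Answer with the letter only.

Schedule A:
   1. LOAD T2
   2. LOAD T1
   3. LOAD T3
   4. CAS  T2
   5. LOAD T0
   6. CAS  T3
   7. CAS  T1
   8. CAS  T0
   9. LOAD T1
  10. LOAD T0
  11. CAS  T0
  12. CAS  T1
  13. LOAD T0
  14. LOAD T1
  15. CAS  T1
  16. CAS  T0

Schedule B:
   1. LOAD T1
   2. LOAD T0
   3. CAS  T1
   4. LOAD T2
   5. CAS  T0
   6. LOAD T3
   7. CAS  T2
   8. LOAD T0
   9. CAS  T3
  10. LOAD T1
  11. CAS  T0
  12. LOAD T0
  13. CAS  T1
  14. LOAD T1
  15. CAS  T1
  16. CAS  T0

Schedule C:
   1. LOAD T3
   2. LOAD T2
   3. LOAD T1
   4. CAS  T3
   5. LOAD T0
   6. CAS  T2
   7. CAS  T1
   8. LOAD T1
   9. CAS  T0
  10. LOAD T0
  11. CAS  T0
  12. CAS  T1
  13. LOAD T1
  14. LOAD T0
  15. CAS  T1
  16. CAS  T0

B

Simulating candidate B:
#1 T1 reads 5
#2 T0 reads 5
#3 T1 CAS(5→6) writes; counter now 6
#4 T2 reads 6
#5 T0 CAS(5→6) fails; counter now 6
#6 T3 reads 6
#7 T2 CAS(6→7) writes; counter now 7
#8 T0 reads 7
#9 T3 CAS(6→7) fails; counter now 7
#10 T1 reads 7
#11 T0 CAS(7→8) writes; counter now 8
#12 T0 reads 8
#13 T1 CAS(7→8) fails; counter now 8
#14 T1 reads 8
#15 T1 CAS(8→9) writes; counter now 9
#16 T0 CAS(8→9) fails; counter now 9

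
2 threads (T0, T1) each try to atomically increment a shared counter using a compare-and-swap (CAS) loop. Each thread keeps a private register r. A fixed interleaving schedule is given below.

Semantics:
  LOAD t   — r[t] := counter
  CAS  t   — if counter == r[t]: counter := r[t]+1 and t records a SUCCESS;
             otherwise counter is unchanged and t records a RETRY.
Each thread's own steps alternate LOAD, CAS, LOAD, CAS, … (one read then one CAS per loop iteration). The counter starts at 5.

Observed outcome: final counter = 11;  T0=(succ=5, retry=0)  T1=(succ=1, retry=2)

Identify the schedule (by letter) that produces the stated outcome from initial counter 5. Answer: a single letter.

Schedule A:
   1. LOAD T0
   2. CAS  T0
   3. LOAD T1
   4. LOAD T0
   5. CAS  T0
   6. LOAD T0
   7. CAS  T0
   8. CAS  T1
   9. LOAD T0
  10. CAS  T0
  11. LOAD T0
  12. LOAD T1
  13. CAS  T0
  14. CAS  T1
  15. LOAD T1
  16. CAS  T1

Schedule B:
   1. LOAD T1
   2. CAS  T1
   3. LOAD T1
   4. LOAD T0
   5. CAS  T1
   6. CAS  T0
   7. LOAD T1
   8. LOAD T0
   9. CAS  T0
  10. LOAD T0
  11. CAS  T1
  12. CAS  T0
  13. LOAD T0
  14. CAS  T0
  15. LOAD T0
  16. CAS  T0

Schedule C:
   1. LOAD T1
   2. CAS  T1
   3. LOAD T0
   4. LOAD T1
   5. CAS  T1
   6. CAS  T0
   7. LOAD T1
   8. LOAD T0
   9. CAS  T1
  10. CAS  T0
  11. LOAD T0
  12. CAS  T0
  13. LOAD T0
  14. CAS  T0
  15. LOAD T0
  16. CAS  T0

A

Run A:
[1] T0.load  rd  (counter 5, T0.r 5)
[2] T0.cas  hit  (counter 6, T0.r 5)
[3] T1.load  rd  (counter 6, T1.r 6)
[4] T0.load  rd  (counter 6, T0.r 6)
[5] T0.cas  hit  (counter 7, T0.r 6)
[6] T0.load  rd  (counter 7, T0.r 7)
[7] T0.cas  hit  (counter 8, T0.r 7)
[8] T1.cas  miss  (counter 8, T1.r 6)
[9] T0.load  rd  (counter 8, T0.r 8)
[10] T0.cas  hit  (counter 9, T0.r 8)
[11] T0.load  rd  (counter 9, T0.r 9)
[12] T1.load  rd  (counter 9, T1.r 9)
[13] T0.cas  hit  (counter 10, T0.r 9)
[14] T1.cas  miss  (counter 10, T1.r 9)
[15] T1.load  rd  (counter 10, T1.r 10)
[16] T1.cas  hit  (counter 11, T1.r 10)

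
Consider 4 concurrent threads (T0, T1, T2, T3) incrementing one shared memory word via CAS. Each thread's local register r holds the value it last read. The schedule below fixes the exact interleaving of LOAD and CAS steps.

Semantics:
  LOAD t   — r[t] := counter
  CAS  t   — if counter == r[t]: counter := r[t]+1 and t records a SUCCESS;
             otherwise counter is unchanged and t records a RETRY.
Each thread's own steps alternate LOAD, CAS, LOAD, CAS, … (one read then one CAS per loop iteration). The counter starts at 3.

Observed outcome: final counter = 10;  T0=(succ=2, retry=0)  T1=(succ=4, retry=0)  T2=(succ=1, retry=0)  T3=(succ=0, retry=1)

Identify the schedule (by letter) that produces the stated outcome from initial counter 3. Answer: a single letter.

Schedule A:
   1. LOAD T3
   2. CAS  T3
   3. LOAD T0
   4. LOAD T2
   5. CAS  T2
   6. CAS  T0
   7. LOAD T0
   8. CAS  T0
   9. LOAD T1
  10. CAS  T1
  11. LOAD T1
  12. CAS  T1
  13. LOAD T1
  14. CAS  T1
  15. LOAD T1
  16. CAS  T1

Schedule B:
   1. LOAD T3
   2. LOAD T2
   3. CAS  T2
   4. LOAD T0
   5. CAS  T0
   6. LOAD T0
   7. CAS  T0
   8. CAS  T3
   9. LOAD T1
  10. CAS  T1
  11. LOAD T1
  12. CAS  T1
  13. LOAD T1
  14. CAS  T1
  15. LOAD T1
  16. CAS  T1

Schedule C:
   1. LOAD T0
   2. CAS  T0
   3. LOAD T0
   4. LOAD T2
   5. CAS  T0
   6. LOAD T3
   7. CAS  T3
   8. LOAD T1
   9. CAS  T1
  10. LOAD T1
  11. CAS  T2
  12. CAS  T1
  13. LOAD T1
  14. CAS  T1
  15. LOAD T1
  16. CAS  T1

Run B:
1. LOAD T3 → mem=3 r[T3]=3 [LOAD]
2. LOAD T2 → mem=3 r[T2]=3 [LOAD]
3. CAS T2 → mem=4 r[T2]=3 [OK]
4. LOAD T0 → mem=4 r[T0]=4 [LOAD]
5. CAS T0 → mem=5 r[T0]=4 [OK]
6. LOAD T0 → mem=5 r[T0]=5 [LOAD]
7. CAS T0 → mem=6 r[T0]=5 [OK]
8. CAS T3 → mem=6 r[T3]=3 [RETRY]
9. LOAD T1 → mem=6 r[T1]=6 [LOAD]
10. CAS T1 → mem=7 r[T1]=6 [OK]
11. LOAD T1 → mem=7 r[T1]=7 [LOAD]
12. CAS T1 → mem=8 r[T1]=7 [OK]
13. LOAD T1 → mem=8 r[T1]=8 [LOAD]
14. CAS T1 → mem=9 r[T1]=8 [OK]
15. LOAD T1 → mem=9 r[T1]=9 [LOAD]
16. CAS T1 → mem=10 r[T1]=9 [OK]

B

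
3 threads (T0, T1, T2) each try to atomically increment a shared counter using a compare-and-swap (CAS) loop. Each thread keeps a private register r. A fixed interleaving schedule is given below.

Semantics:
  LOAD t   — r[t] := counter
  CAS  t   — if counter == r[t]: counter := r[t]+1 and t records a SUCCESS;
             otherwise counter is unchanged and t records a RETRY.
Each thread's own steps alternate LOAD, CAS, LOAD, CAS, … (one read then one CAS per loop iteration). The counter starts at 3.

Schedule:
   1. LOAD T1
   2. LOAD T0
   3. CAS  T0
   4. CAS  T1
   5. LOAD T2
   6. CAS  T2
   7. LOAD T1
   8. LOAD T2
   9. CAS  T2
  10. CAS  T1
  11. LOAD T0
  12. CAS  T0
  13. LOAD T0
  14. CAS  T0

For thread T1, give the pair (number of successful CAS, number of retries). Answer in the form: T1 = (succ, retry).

T1 = (0, 2)

1. LOAD T1 → mem=3 r[T1]=3 [LOAD]
2. LOAD T0 → mem=3 r[T0]=3 [LOAD]
3. CAS T0 → mem=4 r[T0]=3 [OK]
4. CAS T1 → mem=4 r[T1]=3 [RETRY]
5. LOAD T2 → mem=4 r[T2]=4 [LOAD]
6. CAS T2 → mem=5 r[T2]=4 [OK]
7. LOAD T1 → mem=5 r[T1]=5 [LOAD]
8. LOAD T2 → mem=5 r[T2]=5 [LOAD]
9. CAS T2 → mem=6 r[T2]=5 [OK]
10. CAS T1 → mem=6 r[T1]=5 [RETRY]
11. LOAD T0 → mem=6 r[T0]=6 [LOAD]
12. CAS T0 → mem=7 r[T0]=6 [OK]
13. LOAD T0 → mem=7 r[T0]=7 [LOAD]
14. CAS T0 → mem=8 r[T0]=7 [OK]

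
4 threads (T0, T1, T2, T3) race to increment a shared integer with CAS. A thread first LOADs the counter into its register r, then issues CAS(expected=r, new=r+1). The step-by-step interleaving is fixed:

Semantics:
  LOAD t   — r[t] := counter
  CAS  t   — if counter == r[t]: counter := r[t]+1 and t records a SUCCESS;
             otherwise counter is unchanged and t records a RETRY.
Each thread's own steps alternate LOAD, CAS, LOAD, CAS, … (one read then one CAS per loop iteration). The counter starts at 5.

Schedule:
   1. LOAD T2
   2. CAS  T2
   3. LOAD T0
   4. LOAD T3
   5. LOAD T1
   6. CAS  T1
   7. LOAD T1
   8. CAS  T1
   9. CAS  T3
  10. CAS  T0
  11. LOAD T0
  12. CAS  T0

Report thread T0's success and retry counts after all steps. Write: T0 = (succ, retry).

1. LOAD T2 → mem=5 r[T2]=5 [LOAD]
2. CAS T2 → mem=6 r[T2]=5 [OK]
3. LOAD T0 → mem=6 r[T0]=6 [LOAD]
4. LOAD T3 → mem=6 r[T3]=6 [LOAD]
5. LOAD T1 → mem=6 r[T1]=6 [LOAD]
6. CAS T1 → mem=7 r[T1]=6 [OK]
7. LOAD T1 → mem=7 r[T1]=7 [LOAD]
8. CAS T1 → mem=8 r[T1]=7 [OK]
9. CAS T3 → mem=8 r[T3]=6 [RETRY]
10. CAS T0 → mem=8 r[T0]=6 [RETRY]
11. LOAD T0 → mem=8 r[T0]=8 [LOAD]
12. CAS T0 → mem=9 r[T0]=8 [OK]

T0 = (1, 1)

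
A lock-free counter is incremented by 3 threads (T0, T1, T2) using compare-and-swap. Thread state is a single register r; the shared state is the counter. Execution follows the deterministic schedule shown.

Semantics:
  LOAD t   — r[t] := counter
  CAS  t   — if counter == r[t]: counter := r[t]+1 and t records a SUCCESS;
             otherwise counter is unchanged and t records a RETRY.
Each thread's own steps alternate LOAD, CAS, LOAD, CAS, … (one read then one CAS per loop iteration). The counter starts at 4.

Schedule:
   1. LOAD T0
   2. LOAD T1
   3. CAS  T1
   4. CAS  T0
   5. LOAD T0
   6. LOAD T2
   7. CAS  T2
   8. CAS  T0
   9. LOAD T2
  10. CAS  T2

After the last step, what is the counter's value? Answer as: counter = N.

counter = 7

1. LOAD T0 → mem=4 r[T0]=4 [LOAD]
2. LOAD T1 → mem=4 r[T1]=4 [LOAD]
3. CAS T1 → mem=5 r[T1]=4 [OK]
4. CAS T0 → mem=5 r[T0]=4 [RETRY]
5. LOAD T0 → mem=5 r[T0]=5 [LOAD]
6. LOAD T2 → mem=5 r[T2]=5 [LOAD]
7. CAS T2 → mem=6 r[T2]=5 [OK]
8. CAS T0 → mem=6 r[T0]=5 [RETRY]
9. LOAD T2 → mem=6 r[T2]=6 [LOAD]
10. CAS T2 → mem=7 r[T2]=6 [OK]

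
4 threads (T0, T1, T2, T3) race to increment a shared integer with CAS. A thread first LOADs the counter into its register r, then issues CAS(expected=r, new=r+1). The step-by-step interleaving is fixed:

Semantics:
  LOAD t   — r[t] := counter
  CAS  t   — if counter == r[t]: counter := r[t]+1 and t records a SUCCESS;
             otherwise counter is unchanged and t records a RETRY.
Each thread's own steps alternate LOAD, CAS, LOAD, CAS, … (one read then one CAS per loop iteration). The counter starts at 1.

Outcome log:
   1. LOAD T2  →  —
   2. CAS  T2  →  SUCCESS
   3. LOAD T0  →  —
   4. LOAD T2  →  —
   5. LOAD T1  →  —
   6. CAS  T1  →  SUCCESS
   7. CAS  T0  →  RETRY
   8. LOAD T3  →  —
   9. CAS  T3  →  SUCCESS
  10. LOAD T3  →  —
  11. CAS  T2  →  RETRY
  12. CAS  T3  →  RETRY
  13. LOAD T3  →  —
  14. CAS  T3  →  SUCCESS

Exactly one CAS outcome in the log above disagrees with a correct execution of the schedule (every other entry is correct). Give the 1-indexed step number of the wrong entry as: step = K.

step = 12

Reference trace:
step 1: T2 LOAD ⇒ load; ctr=1 reg=1
step 2: T2 CAS ⇒ ok; ctr=2 reg=1
step 3: T0 LOAD ⇒ load; ctr=2 reg=2
step 4: T2 LOAD ⇒ load; ctr=2 reg=2
step 5: T1 LOAD ⇒ load; ctr=2 reg=2
step 6: T1 CAS ⇒ ok; ctr=3 reg=2
step 7: T0 CAS ⇒ retry; ctr=3 reg=2
step 8: T3 LOAD ⇒ load; ctr=3 reg=3
step 9: T3 CAS ⇒ ok; ctr=4 reg=3
step 10: T3 LOAD ⇒ load; ctr=4 reg=4
step 11: T2 CAS ⇒ retry; ctr=4 reg=2
step 12: T3 CAS ⇒ ok; ctr=5 reg=4
step 13: T3 LOAD ⇒ load; ctr=5 reg=5
step 14: T3 CAS ⇒ ok; ctr=6 reg=5
Mismatch at 12.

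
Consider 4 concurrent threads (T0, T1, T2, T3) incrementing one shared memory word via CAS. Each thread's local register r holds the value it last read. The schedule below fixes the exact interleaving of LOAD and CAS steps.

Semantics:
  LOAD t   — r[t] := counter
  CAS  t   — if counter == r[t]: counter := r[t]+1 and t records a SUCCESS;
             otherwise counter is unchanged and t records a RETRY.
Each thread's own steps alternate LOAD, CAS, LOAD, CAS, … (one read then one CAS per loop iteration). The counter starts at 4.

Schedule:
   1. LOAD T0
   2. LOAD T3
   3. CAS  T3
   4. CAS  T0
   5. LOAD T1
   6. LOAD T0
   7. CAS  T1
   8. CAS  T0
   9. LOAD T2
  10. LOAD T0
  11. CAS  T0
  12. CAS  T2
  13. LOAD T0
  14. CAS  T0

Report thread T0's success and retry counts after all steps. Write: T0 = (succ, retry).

   1) LOAD T0:  M=4  r_T0=4
   2) LOAD T3:  M=4  r_T3=4
   3) CAS  T3:  M=5  r_T3=4 ✓
   4) CAS  T0:  M=5  r_T0=4 ✗
   5) LOAD T1:  M=5  r_T1=5
   6) LOAD T0:  M=5  r_T0=5
   7) CAS  T1:  M=6  r_T1=5 ✓
   8) CAS  T0:  M=6  r_T0=5 ✗
   9) LOAD T2:  M=6  r_T2=6
  10) LOAD T0:  M=6  r_T0=6
  11) CAS  T0:  M=7  r_T0=6 ✓
  12) CAS  T2:  M=7  r_T2=6 ✗
  13) LOAD T0:  M=7  r_T0=7
  14) CAS  T0:  M=8  r_T0=7 ✓

T0 = (2, 2)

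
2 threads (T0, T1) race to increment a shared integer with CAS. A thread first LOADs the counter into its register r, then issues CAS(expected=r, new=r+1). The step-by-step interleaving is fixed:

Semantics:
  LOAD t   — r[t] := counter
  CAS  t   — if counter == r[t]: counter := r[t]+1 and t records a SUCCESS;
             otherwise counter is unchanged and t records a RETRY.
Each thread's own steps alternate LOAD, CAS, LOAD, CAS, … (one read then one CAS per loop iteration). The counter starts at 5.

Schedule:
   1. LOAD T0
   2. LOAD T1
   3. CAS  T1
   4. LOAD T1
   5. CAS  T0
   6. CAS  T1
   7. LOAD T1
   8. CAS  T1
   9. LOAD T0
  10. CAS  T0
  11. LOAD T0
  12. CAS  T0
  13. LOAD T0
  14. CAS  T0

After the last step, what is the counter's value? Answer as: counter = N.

counter = 11

T0 LOAD — after: cnt=5, r=5 — load
T1 LOAD — after: cnt=5, r=5 — load
T1 CAS — after: cnt=6, r=5 — ok
T1 LOAD — after: cnt=6, r=6 — load
T0 CAS — after: cnt=6, r=5 — retry
T1 CAS — after: cnt=7, r=6 — ok
T1 LOAD — after: cnt=7, r=7 — load
T1 CAS — after: cnt=8, r=7 — ok
T0 LOAD — after: cnt=8, r=8 — load
T0 CAS — after: cnt=9, r=8 — ok
T0 LOAD — after: cnt=9, r=9 — load
T0 CAS — after: cnt=10, r=9 — ok
T0 LOAD — after: cnt=10, r=10 — load
T0 CAS — after: cnt=11, r=10 — ok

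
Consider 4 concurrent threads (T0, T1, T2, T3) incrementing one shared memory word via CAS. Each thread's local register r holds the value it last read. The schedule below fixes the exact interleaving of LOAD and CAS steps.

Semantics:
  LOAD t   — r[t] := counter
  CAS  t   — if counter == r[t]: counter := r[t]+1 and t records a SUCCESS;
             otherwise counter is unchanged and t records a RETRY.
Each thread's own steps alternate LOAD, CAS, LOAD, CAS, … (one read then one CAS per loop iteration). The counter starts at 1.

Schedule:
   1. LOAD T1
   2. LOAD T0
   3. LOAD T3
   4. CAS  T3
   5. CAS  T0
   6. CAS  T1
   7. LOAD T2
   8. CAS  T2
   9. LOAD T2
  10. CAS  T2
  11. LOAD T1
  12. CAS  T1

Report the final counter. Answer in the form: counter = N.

counter = 5

[1] T1.load  rd  (counter 1, T1.r 1)
[2] T0.load  rd  (counter 1, T0.r 1)
[3] T3.load  rd  (counter 1, T3.r 1)
[4] T3.cas  hit  (counter 2, T3.r 1)
[5] T0.cas  miss  (counter 2, T0.r 1)
[6] T1.cas  miss  (counter 2, T1.r 1)
[7] T2.load  rd  (counter 2, T2.r 2)
[8] T2.cas  hit  (counter 3, T2.r 2)
[9] T2.load  rd  (counter 3, T2.r 3)
[10] T2.cas  hit  (counter 4, T2.r 3)
[11] T1.load  rd  (counter 4, T1.r 4)
[12] T1.cas  hit  (counter 5, T1.r 4)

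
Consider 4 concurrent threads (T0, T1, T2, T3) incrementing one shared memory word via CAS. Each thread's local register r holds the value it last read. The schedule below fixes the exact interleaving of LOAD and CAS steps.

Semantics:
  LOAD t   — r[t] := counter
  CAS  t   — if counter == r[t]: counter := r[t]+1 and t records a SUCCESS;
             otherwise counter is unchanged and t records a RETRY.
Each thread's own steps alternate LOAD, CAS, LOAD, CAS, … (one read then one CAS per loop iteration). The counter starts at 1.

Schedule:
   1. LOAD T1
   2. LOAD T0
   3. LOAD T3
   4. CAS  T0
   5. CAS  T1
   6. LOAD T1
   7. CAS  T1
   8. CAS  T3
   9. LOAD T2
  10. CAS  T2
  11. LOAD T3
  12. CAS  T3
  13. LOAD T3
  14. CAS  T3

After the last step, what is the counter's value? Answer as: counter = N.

counter = 6

#1 T1 reads 1
#2 T0 reads 1
#3 T3 reads 1
#4 T0 CAS(1→2) writes; counter now 2
#5 T1 CAS(1→2) fails; counter now 2
#6 T1 reads 2
#7 T1 CAS(2→3) writes; counter now 3
#8 T3 CAS(1→2) fails; counter now 3
#9 T2 reads 3
#10 T2 CAS(3→4) writes; counter now 4
#11 T3 reads 4
#12 T3 CAS(4→5) writes; counter now 5
#13 T3 reads 5
#14 T3 CAS(5→6) writes; counter now 6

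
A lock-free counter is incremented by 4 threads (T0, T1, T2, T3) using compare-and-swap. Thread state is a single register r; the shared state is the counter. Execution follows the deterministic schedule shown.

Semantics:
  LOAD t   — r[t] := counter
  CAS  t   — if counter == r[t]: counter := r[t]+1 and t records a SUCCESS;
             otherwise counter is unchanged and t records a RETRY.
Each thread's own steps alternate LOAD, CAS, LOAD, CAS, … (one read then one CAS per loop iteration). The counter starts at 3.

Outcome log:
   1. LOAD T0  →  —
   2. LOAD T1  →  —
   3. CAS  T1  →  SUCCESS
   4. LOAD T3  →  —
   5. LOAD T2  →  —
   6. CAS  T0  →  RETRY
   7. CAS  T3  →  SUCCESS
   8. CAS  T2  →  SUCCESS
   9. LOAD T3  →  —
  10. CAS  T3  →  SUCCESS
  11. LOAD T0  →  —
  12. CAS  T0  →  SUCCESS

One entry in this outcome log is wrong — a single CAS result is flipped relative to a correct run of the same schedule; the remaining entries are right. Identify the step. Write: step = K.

step = 8

Reference trace:
[1] T0.load  rd  (counter 3, T0.r 3)
[2] T1.load  rd  (counter 3, T1.r 3)
[3] T1.cas  hit  (counter 4, T1.r 3)
[4] T3.load  rd  (counter 4, T3.r 4)
[5] T2.load  rd  (counter 4, T2.r 4)
[6] T0.cas  miss  (counter 4, T0.r 3)
[7] T3.cas  hit  (counter 5, T3.r 4)
[8] T2.cas  miss  (counter 5, T2.r 4)
[9] T3.load  rd  (counter 5, T3.r 5)
[10] T3.cas  hit  (counter 6, T3.r 5)
[11] T0.load  rd  (counter 6, T0.r 6)
[12] T0.cas  hit  (counter 7, T0.r 6)
Flip is step 8.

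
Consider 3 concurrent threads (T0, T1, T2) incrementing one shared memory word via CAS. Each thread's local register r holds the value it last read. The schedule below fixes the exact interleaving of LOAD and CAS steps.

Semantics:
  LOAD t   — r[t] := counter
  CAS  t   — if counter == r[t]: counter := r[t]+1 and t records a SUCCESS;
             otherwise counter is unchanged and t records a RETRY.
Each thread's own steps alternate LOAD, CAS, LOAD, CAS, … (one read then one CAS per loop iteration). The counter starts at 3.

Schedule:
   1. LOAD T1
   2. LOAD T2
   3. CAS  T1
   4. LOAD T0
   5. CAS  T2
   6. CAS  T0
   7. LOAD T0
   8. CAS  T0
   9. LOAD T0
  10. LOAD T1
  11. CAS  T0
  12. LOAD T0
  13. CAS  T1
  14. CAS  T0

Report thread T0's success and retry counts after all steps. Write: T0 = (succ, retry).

[1] T1.load  rd  (counter 3, T1.r 3)
[2] T2.load  rd  (counter 3, T2.r 3)
[3] T1.cas  hit  (counter 4, T1.r 3)
[4] T0.load  rd  (counter 4, T0.r 4)
[5] T2.cas  miss  (counter 4, T2.r 3)
[6] T0.cas  hit  (counter 5, T0.r 4)
[7] T0.load  rd  (counter 5, T0.r 5)
[8] T0.cas  hit  (counter 6, T0.r 5)
[9] T0.load  rd  (counter 6, T0.r 6)
[10] T1.load  rd  (counter 6, T1.r 6)
[11] T0.cas  hit  (counter 7, T0.r 6)
[12] T0.load  rd  (counter 7, T0.r 7)
[13] T1.cas  miss  (counter 7, T1.r 6)
[14] T0.cas  hit  (counter 8, T0.r 7)

T0 = (4, 0)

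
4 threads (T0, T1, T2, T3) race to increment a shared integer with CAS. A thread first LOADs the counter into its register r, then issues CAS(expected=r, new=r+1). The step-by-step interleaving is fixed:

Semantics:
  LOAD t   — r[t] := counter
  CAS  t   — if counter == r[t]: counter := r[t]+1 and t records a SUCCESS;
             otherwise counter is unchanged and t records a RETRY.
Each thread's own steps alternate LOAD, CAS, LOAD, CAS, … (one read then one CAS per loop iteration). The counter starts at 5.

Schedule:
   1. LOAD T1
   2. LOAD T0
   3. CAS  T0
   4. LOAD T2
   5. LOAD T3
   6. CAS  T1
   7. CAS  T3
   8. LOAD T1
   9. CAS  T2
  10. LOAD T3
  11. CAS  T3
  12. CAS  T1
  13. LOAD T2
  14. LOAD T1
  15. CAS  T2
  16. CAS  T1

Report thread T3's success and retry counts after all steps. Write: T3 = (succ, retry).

T1 LOAD — after: cnt=5, r=5 — load
T0 LOAD — after: cnt=5, r=5 — load
T0 CAS — after: cnt=6, r=5 — ok
T2 LOAD — after: cnt=6, r=6 — load
T3 LOAD — after: cnt=6, r=6 — load
T1 CAS — after: cnt=6, r=5 — retry
T3 CAS — after: cnt=7, r=6 — ok
T1 LOAD — after: cnt=7, r=7 — load
T2 CAS — after: cnt=7, r=6 — retry
T3 LOAD — after: cnt=7, r=7 — load
T3 CAS — after: cnt=8, r=7 — ok
T1 CAS — after: cnt=8, r=7 — retry
T2 LOAD — after: cnt=8, r=8 — load
T1 LOAD — after: cnt=8, r=8 — load
T2 CAS — after: cnt=9, r=8 — ok
T1 CAS — after: cnt=9, r=8 — retry

T3 = (2, 0)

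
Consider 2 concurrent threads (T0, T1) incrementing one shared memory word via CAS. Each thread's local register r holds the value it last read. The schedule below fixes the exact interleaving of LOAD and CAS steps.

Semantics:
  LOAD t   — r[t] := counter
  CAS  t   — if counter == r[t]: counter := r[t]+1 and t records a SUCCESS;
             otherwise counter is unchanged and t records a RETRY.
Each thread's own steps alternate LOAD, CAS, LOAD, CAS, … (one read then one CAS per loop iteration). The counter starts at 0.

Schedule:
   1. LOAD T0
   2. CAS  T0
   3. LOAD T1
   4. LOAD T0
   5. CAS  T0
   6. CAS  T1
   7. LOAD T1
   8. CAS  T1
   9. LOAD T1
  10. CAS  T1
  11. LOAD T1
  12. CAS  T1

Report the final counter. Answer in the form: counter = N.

counter = 5

   1) LOAD T0:  M=0  r_T0=0
   2) CAS  T0:  M=1  r_T0=0 ✓
   3) LOAD T1:  M=1  r_T1=1
   4) LOAD T0:  M=1  r_T0=1
   5) CAS  T0:  M=2  r_T0=1 ✓
   6) CAS  T1:  M=2  r_T1=1 ✗
   7) LOAD T1:  M=2  r_T1=2
   8) CAS  T1:  M=3  r_T1=2 ✓
   9) LOAD T1:  M=3  r_T1=3
  10) CAS  T1:  M=4  r_T1=3 ✓
  11) LOAD T1:  M=4  r_T1=4
  12) CAS  T1:  M=5  r_T1=4 ✓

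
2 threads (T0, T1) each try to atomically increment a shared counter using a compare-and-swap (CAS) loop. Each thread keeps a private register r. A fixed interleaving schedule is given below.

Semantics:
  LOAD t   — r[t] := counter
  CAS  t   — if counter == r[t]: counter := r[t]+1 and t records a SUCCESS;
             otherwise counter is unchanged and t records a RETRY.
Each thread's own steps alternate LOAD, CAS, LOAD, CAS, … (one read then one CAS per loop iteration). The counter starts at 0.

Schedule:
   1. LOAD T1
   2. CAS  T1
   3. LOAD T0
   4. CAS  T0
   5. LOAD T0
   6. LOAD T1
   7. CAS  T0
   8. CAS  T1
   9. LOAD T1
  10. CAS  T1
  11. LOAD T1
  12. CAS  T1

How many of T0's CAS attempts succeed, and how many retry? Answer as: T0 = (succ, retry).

#1 T1 reads 0
#2 T1 CAS(0→1) writes; counter now 1
#3 T0 reads 1
#4 T0 CAS(1→2) writes; counter now 2
#5 T0 reads 2
#6 T1 reads 2
#7 T0 CAS(2→3) writes; counter now 3
#8 T1 CAS(2→3) fails; counter now 3
#9 T1 reads 3
#10 T1 CAS(3→4) writes; counter now 4
#11 T1 reads 4
#12 T1 CAS(4→5) writes; counter now 5

T0 = (2, 0)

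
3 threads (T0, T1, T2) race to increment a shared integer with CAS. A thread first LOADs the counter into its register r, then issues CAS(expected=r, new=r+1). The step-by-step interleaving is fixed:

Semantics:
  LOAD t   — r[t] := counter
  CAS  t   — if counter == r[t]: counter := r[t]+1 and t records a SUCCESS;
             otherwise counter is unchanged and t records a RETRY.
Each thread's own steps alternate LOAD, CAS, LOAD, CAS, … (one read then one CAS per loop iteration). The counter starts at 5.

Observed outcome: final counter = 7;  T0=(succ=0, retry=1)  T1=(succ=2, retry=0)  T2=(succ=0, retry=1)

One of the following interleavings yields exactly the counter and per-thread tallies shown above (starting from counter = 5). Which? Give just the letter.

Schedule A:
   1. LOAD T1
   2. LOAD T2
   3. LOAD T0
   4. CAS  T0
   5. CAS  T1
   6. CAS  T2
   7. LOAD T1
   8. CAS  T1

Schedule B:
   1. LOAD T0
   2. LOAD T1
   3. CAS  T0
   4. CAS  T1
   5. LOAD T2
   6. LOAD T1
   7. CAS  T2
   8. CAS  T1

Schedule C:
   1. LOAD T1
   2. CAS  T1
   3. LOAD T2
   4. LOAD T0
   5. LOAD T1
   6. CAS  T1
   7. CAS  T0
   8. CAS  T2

C

Run C:
1. LOAD T1 → mem=5 r[T1]=5 [LOAD]
2. CAS T1 → mem=6 r[T1]=5 [OK]
3. LOAD T2 → mem=6 r[T2]=6 [LOAD]
4. LOAD T0 → mem=6 r[T0]=6 [LOAD]
5. LOAD T1 → mem=6 r[T1]=6 [LOAD]
6. CAS T1 → mem=7 r[T1]=6 [OK]
7. CAS T0 → mem=7 r[T0]=6 [RETRY]
8. CAS T2 → mem=7 r[T2]=6 [RETRY]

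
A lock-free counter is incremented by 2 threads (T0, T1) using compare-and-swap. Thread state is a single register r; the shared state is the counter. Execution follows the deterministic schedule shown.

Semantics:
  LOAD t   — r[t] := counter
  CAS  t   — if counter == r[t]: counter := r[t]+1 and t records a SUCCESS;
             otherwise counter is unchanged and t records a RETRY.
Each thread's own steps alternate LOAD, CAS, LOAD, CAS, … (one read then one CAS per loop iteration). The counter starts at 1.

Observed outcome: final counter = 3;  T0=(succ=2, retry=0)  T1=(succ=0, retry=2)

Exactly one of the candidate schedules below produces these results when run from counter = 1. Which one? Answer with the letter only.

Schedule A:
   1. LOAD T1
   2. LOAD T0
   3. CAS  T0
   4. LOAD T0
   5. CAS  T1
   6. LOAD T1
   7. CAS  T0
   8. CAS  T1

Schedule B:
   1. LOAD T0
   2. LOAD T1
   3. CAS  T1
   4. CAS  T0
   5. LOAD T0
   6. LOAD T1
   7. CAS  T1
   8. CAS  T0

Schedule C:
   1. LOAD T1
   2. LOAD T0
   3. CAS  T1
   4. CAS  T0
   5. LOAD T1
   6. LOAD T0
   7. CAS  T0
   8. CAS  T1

Run A:
   1) LOAD T1:  M=1  r_T1=1
   2) LOAD T0:  M=1  r_T0=1
   3) CAS  T0:  M=2  r_T0=1 ✓
   4) LOAD T0:  M=2  r_T0=2
   5) CAS  T1:  M=2  r_T1=1 ✗
   6) LOAD T1:  M=2  r_T1=2
   7) CAS  T0:  M=3  r_T0=2 ✓
   8) CAS  T1:  M=3  r_T1=2 ✗

A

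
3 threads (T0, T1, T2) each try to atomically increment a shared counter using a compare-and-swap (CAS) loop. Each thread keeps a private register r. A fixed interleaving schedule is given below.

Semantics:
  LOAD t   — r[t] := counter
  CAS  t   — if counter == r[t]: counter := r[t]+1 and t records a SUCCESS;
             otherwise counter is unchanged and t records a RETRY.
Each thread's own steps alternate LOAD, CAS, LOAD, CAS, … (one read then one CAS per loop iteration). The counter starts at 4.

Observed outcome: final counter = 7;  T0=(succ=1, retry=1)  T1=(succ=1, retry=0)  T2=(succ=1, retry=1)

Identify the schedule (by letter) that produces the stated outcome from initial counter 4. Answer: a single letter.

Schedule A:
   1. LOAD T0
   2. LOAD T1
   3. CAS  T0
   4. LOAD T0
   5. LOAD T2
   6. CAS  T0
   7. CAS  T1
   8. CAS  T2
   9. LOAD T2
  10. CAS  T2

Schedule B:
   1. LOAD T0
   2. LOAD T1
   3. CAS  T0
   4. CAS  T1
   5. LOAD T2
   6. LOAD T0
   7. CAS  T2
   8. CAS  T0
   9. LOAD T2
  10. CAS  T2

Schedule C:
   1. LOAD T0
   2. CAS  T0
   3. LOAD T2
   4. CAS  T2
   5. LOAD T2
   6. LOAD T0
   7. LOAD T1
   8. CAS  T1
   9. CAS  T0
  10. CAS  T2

Run C:
#1 T0 reads 4
#2 T0 CAS(4→5) writes; counter now 5
#3 T2 reads 5
#4 T2 CAS(5→6) writes; counter now 6
#5 T2 reads 6
#6 T0 reads 6
#7 T1 reads 6
#8 T1 CAS(6→7) writes; counter now 7
#9 T0 CAS(6→7) fails; counter now 7
#10 T2 CAS(6→7) fails; counter now 7

C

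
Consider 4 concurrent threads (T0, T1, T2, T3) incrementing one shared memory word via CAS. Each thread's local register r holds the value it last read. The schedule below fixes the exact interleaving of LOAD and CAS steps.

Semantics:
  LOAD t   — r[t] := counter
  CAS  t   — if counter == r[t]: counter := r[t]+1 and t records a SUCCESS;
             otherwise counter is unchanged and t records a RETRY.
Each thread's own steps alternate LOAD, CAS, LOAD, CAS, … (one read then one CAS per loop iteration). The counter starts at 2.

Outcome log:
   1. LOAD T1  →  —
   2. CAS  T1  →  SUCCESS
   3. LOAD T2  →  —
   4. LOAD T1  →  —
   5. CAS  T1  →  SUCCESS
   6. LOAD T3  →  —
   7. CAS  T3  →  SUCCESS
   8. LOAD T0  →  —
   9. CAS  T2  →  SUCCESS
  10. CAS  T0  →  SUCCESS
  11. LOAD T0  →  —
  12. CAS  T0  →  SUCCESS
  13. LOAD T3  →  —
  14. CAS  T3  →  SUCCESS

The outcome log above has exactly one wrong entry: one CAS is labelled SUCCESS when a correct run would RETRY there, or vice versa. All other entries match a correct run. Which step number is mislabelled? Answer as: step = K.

step = 9

Reference trace:
T1 LOAD — after: cnt=2, r=2 — load
T1 CAS — after: cnt=3, r=2 — ok
T2 LOAD — after: cnt=3, r=3 — load
T1 LOAD — after: cnt=3, r=3 — load
T1 CAS — after: cnt=4, r=3 — ok
T3 LOAD — after: cnt=4, r=4 — load
T3 CAS — after: cnt=5, r=4 — ok
T0 LOAD — after: cnt=5, r=5 — load
T2 CAS — after: cnt=5, r=3 — retry
T0 CAS — after: cnt=6, r=5 — ok
T0 LOAD — after: cnt=6, r=6 — load
T0 CAS — after: cnt=7, r=6 — ok
T3 LOAD — after: cnt=7, r=7 — load
T3 CAS — after: cnt=8, r=7 — ok
Flip is step 9.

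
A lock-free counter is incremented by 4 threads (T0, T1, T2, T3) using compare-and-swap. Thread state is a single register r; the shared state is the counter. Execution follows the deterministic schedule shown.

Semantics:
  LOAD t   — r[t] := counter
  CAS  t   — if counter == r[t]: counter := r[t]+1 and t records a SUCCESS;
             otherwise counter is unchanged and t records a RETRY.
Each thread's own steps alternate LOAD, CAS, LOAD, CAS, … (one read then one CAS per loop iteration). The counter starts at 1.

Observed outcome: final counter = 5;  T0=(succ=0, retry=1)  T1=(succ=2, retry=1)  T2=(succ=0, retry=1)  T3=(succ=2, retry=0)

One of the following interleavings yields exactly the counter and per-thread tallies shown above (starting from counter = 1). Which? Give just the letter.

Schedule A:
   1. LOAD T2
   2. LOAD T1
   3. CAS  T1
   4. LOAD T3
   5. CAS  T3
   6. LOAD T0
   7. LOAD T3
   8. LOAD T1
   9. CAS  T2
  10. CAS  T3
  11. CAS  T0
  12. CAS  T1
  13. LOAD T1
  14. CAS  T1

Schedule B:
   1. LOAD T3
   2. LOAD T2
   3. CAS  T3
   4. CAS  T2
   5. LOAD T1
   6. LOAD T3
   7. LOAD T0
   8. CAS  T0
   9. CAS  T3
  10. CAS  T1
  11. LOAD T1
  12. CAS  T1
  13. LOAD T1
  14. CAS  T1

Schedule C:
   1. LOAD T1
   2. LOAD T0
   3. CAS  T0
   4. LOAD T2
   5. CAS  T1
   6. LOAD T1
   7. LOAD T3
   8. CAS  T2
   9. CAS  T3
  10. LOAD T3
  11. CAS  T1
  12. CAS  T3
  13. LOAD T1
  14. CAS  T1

A

Run A:
#1 T2 reads 1
#2 T1 reads 1
#3 T1 CAS(1→2) writes; counter now 2
#4 T3 reads 2
#5 T3 CAS(2→3) writes; counter now 3
#6 T0 reads 3
#7 T3 reads 3
#8 T1 reads 3
#9 T2 CAS(1→2) fails; counter now 3
#10 T3 CAS(3→4) writes; counter now 4
#11 T0 CAS(3→4) fails; counter now 4
#12 T1 CAS(3→4) fails; counter now 4
#13 T1 reads 4
#14 T1 CAS(4→5) writes; counter now 5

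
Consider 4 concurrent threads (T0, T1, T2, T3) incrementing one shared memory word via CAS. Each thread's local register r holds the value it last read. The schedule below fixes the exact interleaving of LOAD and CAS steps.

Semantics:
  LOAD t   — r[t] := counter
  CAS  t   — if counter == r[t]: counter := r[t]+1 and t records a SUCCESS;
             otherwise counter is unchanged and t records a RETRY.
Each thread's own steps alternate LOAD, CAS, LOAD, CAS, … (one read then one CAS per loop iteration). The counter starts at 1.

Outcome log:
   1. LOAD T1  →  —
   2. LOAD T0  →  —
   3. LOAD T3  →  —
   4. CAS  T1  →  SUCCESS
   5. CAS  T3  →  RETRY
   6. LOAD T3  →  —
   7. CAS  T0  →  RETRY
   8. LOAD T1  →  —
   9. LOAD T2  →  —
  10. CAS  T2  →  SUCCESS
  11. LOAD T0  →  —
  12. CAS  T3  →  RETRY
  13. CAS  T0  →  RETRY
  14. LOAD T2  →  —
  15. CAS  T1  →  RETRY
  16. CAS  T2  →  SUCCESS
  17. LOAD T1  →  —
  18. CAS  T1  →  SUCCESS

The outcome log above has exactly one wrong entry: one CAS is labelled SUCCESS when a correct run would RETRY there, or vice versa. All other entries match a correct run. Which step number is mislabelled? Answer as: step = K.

Correct run:
   1) LOAD T1:  M=1  r_T1=1
   2) LOAD T0:  M=1  r_T0=1
   3) LOAD T3:  M=1  r_T3=1
   4) CAS  T1:  M=2  r_T1=1 ✓
   5) CAS  T3:  M=2  r_T3=1 ✗
   6) LOAD T3:  M=2  r_T3=2
   7) CAS  T0:  M=2  r_T0=1 ✗
   8) LOAD T1:  M=2  r_T1=2
   9) LOAD T2:  M=2  r_T2=2
  10) CAS  T2:  M=3  r_T2=2 ✓
  11) LOAD T0:  M=3  r_T0=3
  12) CAS  T3:  M=3  r_T3=2 ✗
  13) CAS  T0:  M=4  r_T0=3 ✓
  14) LOAD T2:  M=4  r_T2=4
  15) CAS  T1:  M=4  r_T1=2 ✗
  16) CAS  T2:  M=5  r_T2=4 ✓
  17) LOAD T1:  M=5  r_T1=5
  18) CAS  T1:  M=6  r_T1=5 ✓
Log disagrees first at step 13.

step = 13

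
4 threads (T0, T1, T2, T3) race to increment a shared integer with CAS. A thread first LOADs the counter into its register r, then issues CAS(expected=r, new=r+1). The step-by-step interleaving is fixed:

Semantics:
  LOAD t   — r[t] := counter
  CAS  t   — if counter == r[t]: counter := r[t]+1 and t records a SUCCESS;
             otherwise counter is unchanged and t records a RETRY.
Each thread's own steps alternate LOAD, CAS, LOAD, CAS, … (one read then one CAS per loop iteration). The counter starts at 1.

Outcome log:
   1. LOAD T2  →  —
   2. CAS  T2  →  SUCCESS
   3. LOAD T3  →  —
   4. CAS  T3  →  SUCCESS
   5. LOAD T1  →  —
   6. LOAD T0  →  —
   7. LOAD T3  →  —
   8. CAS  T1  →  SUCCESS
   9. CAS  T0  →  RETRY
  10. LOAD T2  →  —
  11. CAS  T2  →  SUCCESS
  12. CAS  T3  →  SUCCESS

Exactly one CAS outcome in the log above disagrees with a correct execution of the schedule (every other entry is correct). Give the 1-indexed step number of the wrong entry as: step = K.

Correct run:
   1) LOAD T2:  M=1  r_T2=1
   2) CAS  T2:  M=2  r_T2=1 ✓
   3) LOAD T3:  M=2  r_T3=2
   4) CAS  T3:  M=3  r_T3=2 ✓
   5) LOAD T1:  M=3  r_T1=3
   6) LOAD T0:  M=3  r_T0=3
   7) LOAD T3:  M=3  r_T3=3
   8) CAS  T1:  M=4  r_T1=3 ✓
   9) CAS  T0:  M=4  r_T0=3 ✗
  10) LOAD T2:  M=4  r_T2=4
  11) CAS  T2:  M=5  r_T2=4 ✓
  12) CAS  T3:  M=5  r_T3=3 ✗
Log disagrees first at step 12.

step = 12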